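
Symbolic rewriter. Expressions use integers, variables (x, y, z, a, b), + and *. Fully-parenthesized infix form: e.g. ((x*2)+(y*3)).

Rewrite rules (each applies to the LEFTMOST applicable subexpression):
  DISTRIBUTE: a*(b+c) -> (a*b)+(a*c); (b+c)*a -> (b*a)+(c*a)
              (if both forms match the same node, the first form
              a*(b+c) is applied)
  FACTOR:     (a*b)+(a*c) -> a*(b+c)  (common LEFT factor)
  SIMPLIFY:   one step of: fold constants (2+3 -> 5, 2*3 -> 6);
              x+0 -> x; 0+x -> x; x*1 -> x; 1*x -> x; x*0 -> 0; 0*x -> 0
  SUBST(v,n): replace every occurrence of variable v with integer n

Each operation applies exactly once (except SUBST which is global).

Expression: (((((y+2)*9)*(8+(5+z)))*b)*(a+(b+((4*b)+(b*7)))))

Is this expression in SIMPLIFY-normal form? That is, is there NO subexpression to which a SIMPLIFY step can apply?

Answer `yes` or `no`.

Expression: (((((y+2)*9)*(8+(5+z)))*b)*(a+(b+((4*b)+(b*7)))))
Scanning for simplifiable subexpressions (pre-order)...
  at root: (((((y+2)*9)*(8+(5+z)))*b)*(a+(b+((4*b)+(b*7))))) (not simplifiable)
  at L: ((((y+2)*9)*(8+(5+z)))*b) (not simplifiable)
  at LL: (((y+2)*9)*(8+(5+z))) (not simplifiable)
  at LLL: ((y+2)*9) (not simplifiable)
  at LLLL: (y+2) (not simplifiable)
  at LLR: (8+(5+z)) (not simplifiable)
  at LLRR: (5+z) (not simplifiable)
  at R: (a+(b+((4*b)+(b*7)))) (not simplifiable)
  at RR: (b+((4*b)+(b*7))) (not simplifiable)
  at RRR: ((4*b)+(b*7)) (not simplifiable)
  at RRRL: (4*b) (not simplifiable)
  at RRRR: (b*7) (not simplifiable)
Result: no simplifiable subexpression found -> normal form.

Answer: yes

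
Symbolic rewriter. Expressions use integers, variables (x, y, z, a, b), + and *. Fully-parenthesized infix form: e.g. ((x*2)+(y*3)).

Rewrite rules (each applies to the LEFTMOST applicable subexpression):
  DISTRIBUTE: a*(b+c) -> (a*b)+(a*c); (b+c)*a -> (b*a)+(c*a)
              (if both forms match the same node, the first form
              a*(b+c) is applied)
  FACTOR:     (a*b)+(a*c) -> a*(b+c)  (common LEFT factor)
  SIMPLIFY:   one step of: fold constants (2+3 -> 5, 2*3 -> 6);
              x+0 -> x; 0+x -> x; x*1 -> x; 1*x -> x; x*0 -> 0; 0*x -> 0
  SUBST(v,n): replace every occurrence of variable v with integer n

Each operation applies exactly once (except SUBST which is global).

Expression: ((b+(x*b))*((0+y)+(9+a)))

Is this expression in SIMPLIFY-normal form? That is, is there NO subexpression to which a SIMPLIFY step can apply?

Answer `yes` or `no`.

Expression: ((b+(x*b))*((0+y)+(9+a)))
Scanning for simplifiable subexpressions (pre-order)...
  at root: ((b+(x*b))*((0+y)+(9+a))) (not simplifiable)
  at L: (b+(x*b)) (not simplifiable)
  at LR: (x*b) (not simplifiable)
  at R: ((0+y)+(9+a)) (not simplifiable)
  at RL: (0+y) (SIMPLIFIABLE)
  at RR: (9+a) (not simplifiable)
Found simplifiable subexpr at path RL: (0+y)
One SIMPLIFY step would give: ((b+(x*b))*(y+(9+a)))
-> NOT in normal form.

Answer: no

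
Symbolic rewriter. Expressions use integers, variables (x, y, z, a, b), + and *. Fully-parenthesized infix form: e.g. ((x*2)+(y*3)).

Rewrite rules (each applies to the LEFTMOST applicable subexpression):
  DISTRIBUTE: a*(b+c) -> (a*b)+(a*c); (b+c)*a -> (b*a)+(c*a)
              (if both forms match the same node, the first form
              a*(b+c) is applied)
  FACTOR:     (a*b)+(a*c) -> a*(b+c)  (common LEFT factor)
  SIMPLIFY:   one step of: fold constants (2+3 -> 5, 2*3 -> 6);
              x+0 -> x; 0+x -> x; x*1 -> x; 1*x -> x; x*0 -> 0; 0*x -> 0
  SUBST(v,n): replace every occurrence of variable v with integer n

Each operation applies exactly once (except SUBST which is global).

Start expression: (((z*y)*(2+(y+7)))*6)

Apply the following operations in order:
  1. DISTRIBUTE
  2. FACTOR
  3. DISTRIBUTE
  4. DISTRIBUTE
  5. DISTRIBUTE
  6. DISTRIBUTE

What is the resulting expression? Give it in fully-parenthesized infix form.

Answer: ((((z*y)*2)*6)+((((z*y)*y)*6)+(((z*y)*7)*6)))

Derivation:
Start: (((z*y)*(2+(y+7)))*6)
Apply DISTRIBUTE at L (target: ((z*y)*(2+(y+7)))): (((z*y)*(2+(y+7)))*6) -> ((((z*y)*2)+((z*y)*(y+7)))*6)
Apply FACTOR at L (target: (((z*y)*2)+((z*y)*(y+7)))): ((((z*y)*2)+((z*y)*(y+7)))*6) -> (((z*y)*(2+(y+7)))*6)
Apply DISTRIBUTE at L (target: ((z*y)*(2+(y+7)))): (((z*y)*(2+(y+7)))*6) -> ((((z*y)*2)+((z*y)*(y+7)))*6)
Apply DISTRIBUTE at root (target: ((((z*y)*2)+((z*y)*(y+7)))*6)): ((((z*y)*2)+((z*y)*(y+7)))*6) -> ((((z*y)*2)*6)+(((z*y)*(y+7))*6))
Apply DISTRIBUTE at RL (target: ((z*y)*(y+7))): ((((z*y)*2)*6)+(((z*y)*(y+7))*6)) -> ((((z*y)*2)*6)+((((z*y)*y)+((z*y)*7))*6))
Apply DISTRIBUTE at R (target: ((((z*y)*y)+((z*y)*7))*6)): ((((z*y)*2)*6)+((((z*y)*y)+((z*y)*7))*6)) -> ((((z*y)*2)*6)+((((z*y)*y)*6)+(((z*y)*7)*6)))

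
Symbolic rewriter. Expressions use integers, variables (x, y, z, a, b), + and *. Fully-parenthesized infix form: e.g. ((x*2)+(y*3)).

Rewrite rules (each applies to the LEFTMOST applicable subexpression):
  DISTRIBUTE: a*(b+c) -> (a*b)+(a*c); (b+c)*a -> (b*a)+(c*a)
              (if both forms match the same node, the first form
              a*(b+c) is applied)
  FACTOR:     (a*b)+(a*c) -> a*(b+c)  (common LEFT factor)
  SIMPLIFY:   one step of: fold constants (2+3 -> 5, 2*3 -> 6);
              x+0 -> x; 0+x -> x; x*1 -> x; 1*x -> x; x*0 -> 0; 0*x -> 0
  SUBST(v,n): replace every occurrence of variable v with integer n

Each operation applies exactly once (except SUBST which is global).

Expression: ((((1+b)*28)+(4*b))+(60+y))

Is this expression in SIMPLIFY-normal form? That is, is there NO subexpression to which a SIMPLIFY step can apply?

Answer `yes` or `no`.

Expression: ((((1+b)*28)+(4*b))+(60+y))
Scanning for simplifiable subexpressions (pre-order)...
  at root: ((((1+b)*28)+(4*b))+(60+y)) (not simplifiable)
  at L: (((1+b)*28)+(4*b)) (not simplifiable)
  at LL: ((1+b)*28) (not simplifiable)
  at LLL: (1+b) (not simplifiable)
  at LR: (4*b) (not simplifiable)
  at R: (60+y) (not simplifiable)
Result: no simplifiable subexpression found -> normal form.

Answer: yes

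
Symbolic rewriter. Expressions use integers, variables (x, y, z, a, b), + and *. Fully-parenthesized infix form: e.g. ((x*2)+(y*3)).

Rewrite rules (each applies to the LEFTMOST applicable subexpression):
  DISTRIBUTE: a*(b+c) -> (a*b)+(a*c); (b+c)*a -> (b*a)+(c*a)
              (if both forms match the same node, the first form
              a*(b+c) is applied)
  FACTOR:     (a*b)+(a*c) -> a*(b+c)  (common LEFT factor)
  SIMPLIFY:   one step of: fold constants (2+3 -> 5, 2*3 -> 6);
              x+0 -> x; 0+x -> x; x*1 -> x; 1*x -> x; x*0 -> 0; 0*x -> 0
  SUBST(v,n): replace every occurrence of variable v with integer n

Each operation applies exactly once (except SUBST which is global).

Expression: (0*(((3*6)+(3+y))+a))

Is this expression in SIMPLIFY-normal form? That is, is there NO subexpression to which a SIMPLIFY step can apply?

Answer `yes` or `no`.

Answer: no

Derivation:
Expression: (0*(((3*6)+(3+y))+a))
Scanning for simplifiable subexpressions (pre-order)...
  at root: (0*(((3*6)+(3+y))+a)) (SIMPLIFIABLE)
  at R: (((3*6)+(3+y))+a) (not simplifiable)
  at RL: ((3*6)+(3+y)) (not simplifiable)
  at RLL: (3*6) (SIMPLIFIABLE)
  at RLR: (3+y) (not simplifiable)
Found simplifiable subexpr at path root: (0*(((3*6)+(3+y))+a))
One SIMPLIFY step would give: 0
-> NOT in normal form.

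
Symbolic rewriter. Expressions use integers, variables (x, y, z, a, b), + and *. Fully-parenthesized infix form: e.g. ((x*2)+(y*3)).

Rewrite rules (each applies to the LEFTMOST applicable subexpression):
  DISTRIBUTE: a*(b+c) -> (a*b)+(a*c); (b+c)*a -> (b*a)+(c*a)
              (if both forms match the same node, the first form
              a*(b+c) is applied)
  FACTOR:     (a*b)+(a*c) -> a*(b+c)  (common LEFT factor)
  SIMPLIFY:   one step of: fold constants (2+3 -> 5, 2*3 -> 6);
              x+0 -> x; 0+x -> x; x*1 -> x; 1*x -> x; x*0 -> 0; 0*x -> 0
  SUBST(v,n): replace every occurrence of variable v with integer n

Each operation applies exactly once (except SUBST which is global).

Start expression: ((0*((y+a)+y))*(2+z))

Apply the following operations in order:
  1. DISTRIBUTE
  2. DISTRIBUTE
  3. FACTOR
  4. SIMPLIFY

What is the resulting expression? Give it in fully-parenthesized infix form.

Answer: ((0*2)+((0*((y+a)+y))*z))

Derivation:
Start: ((0*((y+a)+y))*(2+z))
Apply DISTRIBUTE at root (target: ((0*((y+a)+y))*(2+z))): ((0*((y+a)+y))*(2+z)) -> (((0*((y+a)+y))*2)+((0*((y+a)+y))*z))
Apply DISTRIBUTE at LL (target: (0*((y+a)+y))): (((0*((y+a)+y))*2)+((0*((y+a)+y))*z)) -> ((((0*(y+a))+(0*y))*2)+((0*((y+a)+y))*z))
Apply FACTOR at LL (target: ((0*(y+a))+(0*y))): ((((0*(y+a))+(0*y))*2)+((0*((y+a)+y))*z)) -> (((0*((y+a)+y))*2)+((0*((y+a)+y))*z))
Apply SIMPLIFY at LL (target: (0*((y+a)+y))): (((0*((y+a)+y))*2)+((0*((y+a)+y))*z)) -> ((0*2)+((0*((y+a)+y))*z))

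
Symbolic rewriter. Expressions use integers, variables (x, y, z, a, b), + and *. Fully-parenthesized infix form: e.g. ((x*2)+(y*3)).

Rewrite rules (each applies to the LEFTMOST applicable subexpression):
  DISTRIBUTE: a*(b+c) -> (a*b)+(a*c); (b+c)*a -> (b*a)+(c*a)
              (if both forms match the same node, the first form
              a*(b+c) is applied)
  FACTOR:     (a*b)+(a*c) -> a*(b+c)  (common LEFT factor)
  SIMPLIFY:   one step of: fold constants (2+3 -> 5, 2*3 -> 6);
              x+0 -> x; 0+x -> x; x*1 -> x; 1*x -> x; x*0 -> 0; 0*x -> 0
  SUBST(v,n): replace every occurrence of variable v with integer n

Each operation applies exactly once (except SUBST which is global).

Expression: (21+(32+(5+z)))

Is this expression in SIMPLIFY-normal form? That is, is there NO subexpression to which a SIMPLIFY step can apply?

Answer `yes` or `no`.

Expression: (21+(32+(5+z)))
Scanning for simplifiable subexpressions (pre-order)...
  at root: (21+(32+(5+z))) (not simplifiable)
  at R: (32+(5+z)) (not simplifiable)
  at RR: (5+z) (not simplifiable)
Result: no simplifiable subexpression found -> normal form.

Answer: yes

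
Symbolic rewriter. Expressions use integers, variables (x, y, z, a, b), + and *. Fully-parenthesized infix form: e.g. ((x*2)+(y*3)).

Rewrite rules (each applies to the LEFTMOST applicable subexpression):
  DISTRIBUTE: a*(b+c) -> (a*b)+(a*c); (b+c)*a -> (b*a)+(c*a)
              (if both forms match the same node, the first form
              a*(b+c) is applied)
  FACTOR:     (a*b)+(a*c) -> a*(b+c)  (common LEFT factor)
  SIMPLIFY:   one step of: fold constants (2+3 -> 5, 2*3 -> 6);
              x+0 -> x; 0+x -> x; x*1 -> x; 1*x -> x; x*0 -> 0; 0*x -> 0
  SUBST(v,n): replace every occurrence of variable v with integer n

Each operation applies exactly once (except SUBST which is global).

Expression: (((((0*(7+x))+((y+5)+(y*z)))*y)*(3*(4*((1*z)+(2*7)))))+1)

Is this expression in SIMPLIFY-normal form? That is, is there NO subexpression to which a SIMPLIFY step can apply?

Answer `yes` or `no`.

Answer: no

Derivation:
Expression: (((((0*(7+x))+((y+5)+(y*z)))*y)*(3*(4*((1*z)+(2*7)))))+1)
Scanning for simplifiable subexpressions (pre-order)...
  at root: (((((0*(7+x))+((y+5)+(y*z)))*y)*(3*(4*((1*z)+(2*7)))))+1) (not simplifiable)
  at L: ((((0*(7+x))+((y+5)+(y*z)))*y)*(3*(4*((1*z)+(2*7))))) (not simplifiable)
  at LL: (((0*(7+x))+((y+5)+(y*z)))*y) (not simplifiable)
  at LLL: ((0*(7+x))+((y+5)+(y*z))) (not simplifiable)
  at LLLL: (0*(7+x)) (SIMPLIFIABLE)
  at LLLLR: (7+x) (not simplifiable)
  at LLLR: ((y+5)+(y*z)) (not simplifiable)
  at LLLRL: (y+5) (not simplifiable)
  at LLLRR: (y*z) (not simplifiable)
  at LR: (3*(4*((1*z)+(2*7)))) (not simplifiable)
  at LRR: (4*((1*z)+(2*7))) (not simplifiable)
  at LRRR: ((1*z)+(2*7)) (not simplifiable)
  at LRRRL: (1*z) (SIMPLIFIABLE)
  at LRRRR: (2*7) (SIMPLIFIABLE)
Found simplifiable subexpr at path LLLL: (0*(7+x))
One SIMPLIFY step would give: ((((0+((y+5)+(y*z)))*y)*(3*(4*((1*z)+(2*7)))))+1)
-> NOT in normal form.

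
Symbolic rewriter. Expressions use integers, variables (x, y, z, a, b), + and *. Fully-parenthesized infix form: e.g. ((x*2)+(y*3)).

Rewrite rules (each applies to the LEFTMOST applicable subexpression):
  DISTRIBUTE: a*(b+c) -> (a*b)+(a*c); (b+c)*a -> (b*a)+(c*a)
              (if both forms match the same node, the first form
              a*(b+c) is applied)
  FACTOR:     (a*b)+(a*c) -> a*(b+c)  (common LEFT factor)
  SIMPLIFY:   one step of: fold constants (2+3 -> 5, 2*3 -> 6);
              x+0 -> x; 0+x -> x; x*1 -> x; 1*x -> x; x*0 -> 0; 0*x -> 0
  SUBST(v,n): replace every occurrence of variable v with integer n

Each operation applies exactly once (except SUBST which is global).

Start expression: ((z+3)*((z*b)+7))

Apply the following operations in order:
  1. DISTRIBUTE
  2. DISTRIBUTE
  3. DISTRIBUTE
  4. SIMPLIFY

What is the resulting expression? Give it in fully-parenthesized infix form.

Answer: (((z*(z*b))+(3*(z*b)))+((z*7)+21))

Derivation:
Start: ((z+3)*((z*b)+7))
Apply DISTRIBUTE at root (target: ((z+3)*((z*b)+7))): ((z+3)*((z*b)+7)) -> (((z+3)*(z*b))+((z+3)*7))
Apply DISTRIBUTE at L (target: ((z+3)*(z*b))): (((z+3)*(z*b))+((z+3)*7)) -> (((z*(z*b))+(3*(z*b)))+((z+3)*7))
Apply DISTRIBUTE at R (target: ((z+3)*7)): (((z*(z*b))+(3*(z*b)))+((z+3)*7)) -> (((z*(z*b))+(3*(z*b)))+((z*7)+(3*7)))
Apply SIMPLIFY at RR (target: (3*7)): (((z*(z*b))+(3*(z*b)))+((z*7)+(3*7))) -> (((z*(z*b))+(3*(z*b)))+((z*7)+21))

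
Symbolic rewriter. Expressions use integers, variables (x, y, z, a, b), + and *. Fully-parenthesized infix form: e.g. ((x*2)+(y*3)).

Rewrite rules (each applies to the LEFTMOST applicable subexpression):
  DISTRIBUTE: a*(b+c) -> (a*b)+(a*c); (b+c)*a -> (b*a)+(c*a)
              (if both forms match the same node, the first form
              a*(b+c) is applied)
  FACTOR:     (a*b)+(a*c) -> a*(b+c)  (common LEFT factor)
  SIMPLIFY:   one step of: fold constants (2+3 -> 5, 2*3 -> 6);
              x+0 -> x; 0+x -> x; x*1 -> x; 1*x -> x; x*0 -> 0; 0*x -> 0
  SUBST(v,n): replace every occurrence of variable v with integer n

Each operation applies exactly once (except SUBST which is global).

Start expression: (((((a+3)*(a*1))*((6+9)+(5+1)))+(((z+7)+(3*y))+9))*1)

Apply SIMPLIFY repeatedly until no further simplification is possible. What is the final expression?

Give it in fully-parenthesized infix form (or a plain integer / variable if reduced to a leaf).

Answer: ((((a+3)*a)*21)+(((z+7)+(3*y))+9))

Derivation:
Start: (((((a+3)*(a*1))*((6+9)+(5+1)))+(((z+7)+(3*y))+9))*1)
Step 1: at root: (((((a+3)*(a*1))*((6+9)+(5+1)))+(((z+7)+(3*y))+9))*1) -> ((((a+3)*(a*1))*((6+9)+(5+1)))+(((z+7)+(3*y))+9)); overall: (((((a+3)*(a*1))*((6+9)+(5+1)))+(((z+7)+(3*y))+9))*1) -> ((((a+3)*(a*1))*((6+9)+(5+1)))+(((z+7)+(3*y))+9))
Step 2: at LLR: (a*1) -> a; overall: ((((a+3)*(a*1))*((6+9)+(5+1)))+(((z+7)+(3*y))+9)) -> ((((a+3)*a)*((6+9)+(5+1)))+(((z+7)+(3*y))+9))
Step 3: at LRL: (6+9) -> 15; overall: ((((a+3)*a)*((6+9)+(5+1)))+(((z+7)+(3*y))+9)) -> ((((a+3)*a)*(15+(5+1)))+(((z+7)+(3*y))+9))
Step 4: at LRR: (5+1) -> 6; overall: ((((a+3)*a)*(15+(5+1)))+(((z+7)+(3*y))+9)) -> ((((a+3)*a)*(15+6))+(((z+7)+(3*y))+9))
Step 5: at LR: (15+6) -> 21; overall: ((((a+3)*a)*(15+6))+(((z+7)+(3*y))+9)) -> ((((a+3)*a)*21)+(((z+7)+(3*y))+9))
Fixed point: ((((a+3)*a)*21)+(((z+7)+(3*y))+9))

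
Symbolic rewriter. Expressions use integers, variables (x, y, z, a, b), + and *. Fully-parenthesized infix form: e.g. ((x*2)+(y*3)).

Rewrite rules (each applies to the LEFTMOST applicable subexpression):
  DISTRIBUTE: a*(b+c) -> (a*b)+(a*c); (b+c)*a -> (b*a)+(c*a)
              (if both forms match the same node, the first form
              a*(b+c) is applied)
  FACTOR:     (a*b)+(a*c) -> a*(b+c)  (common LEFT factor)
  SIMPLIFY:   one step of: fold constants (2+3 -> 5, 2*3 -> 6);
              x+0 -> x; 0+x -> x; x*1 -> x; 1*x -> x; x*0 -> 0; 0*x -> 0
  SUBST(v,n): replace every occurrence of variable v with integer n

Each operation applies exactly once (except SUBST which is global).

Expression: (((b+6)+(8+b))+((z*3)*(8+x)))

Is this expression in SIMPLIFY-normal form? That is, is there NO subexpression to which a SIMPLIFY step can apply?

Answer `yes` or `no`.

Expression: (((b+6)+(8+b))+((z*3)*(8+x)))
Scanning for simplifiable subexpressions (pre-order)...
  at root: (((b+6)+(8+b))+((z*3)*(8+x))) (not simplifiable)
  at L: ((b+6)+(8+b)) (not simplifiable)
  at LL: (b+6) (not simplifiable)
  at LR: (8+b) (not simplifiable)
  at R: ((z*3)*(8+x)) (not simplifiable)
  at RL: (z*3) (not simplifiable)
  at RR: (8+x) (not simplifiable)
Result: no simplifiable subexpression found -> normal form.

Answer: yes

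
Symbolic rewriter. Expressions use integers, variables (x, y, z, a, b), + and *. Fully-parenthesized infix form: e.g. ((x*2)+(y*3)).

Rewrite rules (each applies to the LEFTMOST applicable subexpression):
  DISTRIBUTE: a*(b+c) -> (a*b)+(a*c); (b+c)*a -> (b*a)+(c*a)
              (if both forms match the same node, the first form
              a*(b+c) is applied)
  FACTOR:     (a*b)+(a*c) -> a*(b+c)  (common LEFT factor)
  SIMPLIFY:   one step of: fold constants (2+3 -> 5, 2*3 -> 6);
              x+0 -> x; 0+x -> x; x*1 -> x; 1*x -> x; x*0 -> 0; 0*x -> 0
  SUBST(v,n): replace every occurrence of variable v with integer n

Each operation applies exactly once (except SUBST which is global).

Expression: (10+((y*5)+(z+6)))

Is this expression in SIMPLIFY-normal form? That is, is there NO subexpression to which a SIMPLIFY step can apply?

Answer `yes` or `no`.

Answer: yes

Derivation:
Expression: (10+((y*5)+(z+6)))
Scanning for simplifiable subexpressions (pre-order)...
  at root: (10+((y*5)+(z+6))) (not simplifiable)
  at R: ((y*5)+(z+6)) (not simplifiable)
  at RL: (y*5) (not simplifiable)
  at RR: (z+6) (not simplifiable)
Result: no simplifiable subexpression found -> normal form.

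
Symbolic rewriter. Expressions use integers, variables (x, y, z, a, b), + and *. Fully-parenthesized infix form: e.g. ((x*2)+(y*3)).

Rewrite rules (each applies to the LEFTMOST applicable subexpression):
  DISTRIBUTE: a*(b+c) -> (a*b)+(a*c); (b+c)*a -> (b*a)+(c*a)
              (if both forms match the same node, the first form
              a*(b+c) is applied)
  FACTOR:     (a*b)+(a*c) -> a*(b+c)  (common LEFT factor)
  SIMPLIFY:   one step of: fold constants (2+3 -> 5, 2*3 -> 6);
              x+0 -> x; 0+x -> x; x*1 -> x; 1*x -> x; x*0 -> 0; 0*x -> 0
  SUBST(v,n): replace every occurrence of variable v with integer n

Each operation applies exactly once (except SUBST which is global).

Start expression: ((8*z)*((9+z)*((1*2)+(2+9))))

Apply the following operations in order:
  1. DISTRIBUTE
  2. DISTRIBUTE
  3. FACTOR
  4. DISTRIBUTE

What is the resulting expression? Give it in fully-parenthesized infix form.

Start: ((8*z)*((9+z)*((1*2)+(2+9))))
Apply DISTRIBUTE at R (target: ((9+z)*((1*2)+(2+9)))): ((8*z)*((9+z)*((1*2)+(2+9)))) -> ((8*z)*(((9+z)*(1*2))+((9+z)*(2+9))))
Apply DISTRIBUTE at root (target: ((8*z)*(((9+z)*(1*2))+((9+z)*(2+9))))): ((8*z)*(((9+z)*(1*2))+((9+z)*(2+9)))) -> (((8*z)*((9+z)*(1*2)))+((8*z)*((9+z)*(2+9))))
Apply FACTOR at root (target: (((8*z)*((9+z)*(1*2)))+((8*z)*((9+z)*(2+9))))): (((8*z)*((9+z)*(1*2)))+((8*z)*((9+z)*(2+9)))) -> ((8*z)*(((9+z)*(1*2))+((9+z)*(2+9))))
Apply DISTRIBUTE at root (target: ((8*z)*(((9+z)*(1*2))+((9+z)*(2+9))))): ((8*z)*(((9+z)*(1*2))+((9+z)*(2+9)))) -> (((8*z)*((9+z)*(1*2)))+((8*z)*((9+z)*(2+9))))

Answer: (((8*z)*((9+z)*(1*2)))+((8*z)*((9+z)*(2+9))))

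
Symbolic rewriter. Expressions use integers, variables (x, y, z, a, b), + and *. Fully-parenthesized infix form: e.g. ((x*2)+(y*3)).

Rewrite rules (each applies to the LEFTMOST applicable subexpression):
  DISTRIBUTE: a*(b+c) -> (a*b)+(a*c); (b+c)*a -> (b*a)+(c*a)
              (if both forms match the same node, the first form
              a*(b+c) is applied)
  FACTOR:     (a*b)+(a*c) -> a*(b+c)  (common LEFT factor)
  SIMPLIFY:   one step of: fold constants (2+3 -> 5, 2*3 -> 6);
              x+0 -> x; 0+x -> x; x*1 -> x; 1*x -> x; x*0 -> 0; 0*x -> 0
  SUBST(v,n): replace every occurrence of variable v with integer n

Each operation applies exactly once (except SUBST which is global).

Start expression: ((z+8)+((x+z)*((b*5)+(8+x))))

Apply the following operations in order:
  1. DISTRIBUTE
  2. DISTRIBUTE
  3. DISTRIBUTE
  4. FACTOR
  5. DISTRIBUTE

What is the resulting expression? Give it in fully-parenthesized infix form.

Start: ((z+8)+((x+z)*((b*5)+(8+x))))
Apply DISTRIBUTE at R (target: ((x+z)*((b*5)+(8+x)))): ((z+8)+((x+z)*((b*5)+(8+x)))) -> ((z+8)+(((x+z)*(b*5))+((x+z)*(8+x))))
Apply DISTRIBUTE at RL (target: ((x+z)*(b*5))): ((z+8)+(((x+z)*(b*5))+((x+z)*(8+x)))) -> ((z+8)+(((x*(b*5))+(z*(b*5)))+((x+z)*(8+x))))
Apply DISTRIBUTE at RR (target: ((x+z)*(8+x))): ((z+8)+(((x*(b*5))+(z*(b*5)))+((x+z)*(8+x)))) -> ((z+8)+(((x*(b*5))+(z*(b*5)))+(((x+z)*8)+((x+z)*x))))
Apply FACTOR at RR (target: (((x+z)*8)+((x+z)*x))): ((z+8)+(((x*(b*5))+(z*(b*5)))+(((x+z)*8)+((x+z)*x)))) -> ((z+8)+(((x*(b*5))+(z*(b*5)))+((x+z)*(8+x))))
Apply DISTRIBUTE at RR (target: ((x+z)*(8+x))): ((z+8)+(((x*(b*5))+(z*(b*5)))+((x+z)*(8+x)))) -> ((z+8)+(((x*(b*5))+(z*(b*5)))+(((x+z)*8)+((x+z)*x))))

Answer: ((z+8)+(((x*(b*5))+(z*(b*5)))+(((x+z)*8)+((x+z)*x))))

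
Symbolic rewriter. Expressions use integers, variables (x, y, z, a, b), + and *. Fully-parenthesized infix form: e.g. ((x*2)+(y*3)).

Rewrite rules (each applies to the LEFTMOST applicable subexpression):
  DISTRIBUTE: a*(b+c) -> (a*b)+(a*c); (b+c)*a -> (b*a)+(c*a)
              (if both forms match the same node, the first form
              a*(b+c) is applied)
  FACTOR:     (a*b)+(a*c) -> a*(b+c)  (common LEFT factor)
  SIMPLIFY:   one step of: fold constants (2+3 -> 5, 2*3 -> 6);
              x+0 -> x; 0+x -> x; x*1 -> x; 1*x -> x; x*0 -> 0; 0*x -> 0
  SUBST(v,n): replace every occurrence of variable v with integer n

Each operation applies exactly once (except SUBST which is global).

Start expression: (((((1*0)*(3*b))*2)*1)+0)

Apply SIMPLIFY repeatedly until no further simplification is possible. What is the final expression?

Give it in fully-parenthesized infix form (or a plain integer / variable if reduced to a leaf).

Answer: 0

Derivation:
Start: (((((1*0)*(3*b))*2)*1)+0)
Step 1: at root: (((((1*0)*(3*b))*2)*1)+0) -> ((((1*0)*(3*b))*2)*1); overall: (((((1*0)*(3*b))*2)*1)+0) -> ((((1*0)*(3*b))*2)*1)
Step 2: at root: ((((1*0)*(3*b))*2)*1) -> (((1*0)*(3*b))*2); overall: ((((1*0)*(3*b))*2)*1) -> (((1*0)*(3*b))*2)
Step 3: at LL: (1*0) -> 0; overall: (((1*0)*(3*b))*2) -> ((0*(3*b))*2)
Step 4: at L: (0*(3*b)) -> 0; overall: ((0*(3*b))*2) -> (0*2)
Step 5: at root: (0*2) -> 0; overall: (0*2) -> 0
Fixed point: 0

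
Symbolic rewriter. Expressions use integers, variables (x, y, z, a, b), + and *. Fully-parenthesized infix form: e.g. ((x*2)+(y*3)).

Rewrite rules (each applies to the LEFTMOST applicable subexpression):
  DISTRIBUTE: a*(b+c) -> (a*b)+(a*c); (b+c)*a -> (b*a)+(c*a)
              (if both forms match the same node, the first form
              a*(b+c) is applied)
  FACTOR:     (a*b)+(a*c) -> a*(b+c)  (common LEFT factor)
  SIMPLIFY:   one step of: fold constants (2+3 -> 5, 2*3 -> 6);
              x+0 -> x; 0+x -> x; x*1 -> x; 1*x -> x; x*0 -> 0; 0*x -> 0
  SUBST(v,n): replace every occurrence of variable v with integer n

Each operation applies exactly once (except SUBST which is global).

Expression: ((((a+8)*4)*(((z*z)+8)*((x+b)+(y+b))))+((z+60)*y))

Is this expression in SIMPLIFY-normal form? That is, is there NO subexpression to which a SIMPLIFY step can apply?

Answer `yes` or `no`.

Expression: ((((a+8)*4)*(((z*z)+8)*((x+b)+(y+b))))+((z+60)*y))
Scanning for simplifiable subexpressions (pre-order)...
  at root: ((((a+8)*4)*(((z*z)+8)*((x+b)+(y+b))))+((z+60)*y)) (not simplifiable)
  at L: (((a+8)*4)*(((z*z)+8)*((x+b)+(y+b)))) (not simplifiable)
  at LL: ((a+8)*4) (not simplifiable)
  at LLL: (a+8) (not simplifiable)
  at LR: (((z*z)+8)*((x+b)+(y+b))) (not simplifiable)
  at LRL: ((z*z)+8) (not simplifiable)
  at LRLL: (z*z) (not simplifiable)
  at LRR: ((x+b)+(y+b)) (not simplifiable)
  at LRRL: (x+b) (not simplifiable)
  at LRRR: (y+b) (not simplifiable)
  at R: ((z+60)*y) (not simplifiable)
  at RL: (z+60) (not simplifiable)
Result: no simplifiable subexpression found -> normal form.

Answer: yes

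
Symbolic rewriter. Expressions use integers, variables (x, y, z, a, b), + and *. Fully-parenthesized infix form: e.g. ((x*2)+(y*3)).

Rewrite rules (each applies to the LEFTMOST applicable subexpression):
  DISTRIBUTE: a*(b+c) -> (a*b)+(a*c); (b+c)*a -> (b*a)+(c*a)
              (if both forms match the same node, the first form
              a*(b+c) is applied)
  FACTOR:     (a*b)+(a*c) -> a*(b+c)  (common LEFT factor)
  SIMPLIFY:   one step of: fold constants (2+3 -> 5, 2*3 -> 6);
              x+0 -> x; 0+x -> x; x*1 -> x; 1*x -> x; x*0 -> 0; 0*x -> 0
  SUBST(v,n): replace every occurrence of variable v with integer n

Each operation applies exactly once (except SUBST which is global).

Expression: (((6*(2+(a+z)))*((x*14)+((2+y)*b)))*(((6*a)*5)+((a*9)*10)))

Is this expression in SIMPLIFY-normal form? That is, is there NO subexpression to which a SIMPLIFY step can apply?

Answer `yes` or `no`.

Expression: (((6*(2+(a+z)))*((x*14)+((2+y)*b)))*(((6*a)*5)+((a*9)*10)))
Scanning for simplifiable subexpressions (pre-order)...
  at root: (((6*(2+(a+z)))*((x*14)+((2+y)*b)))*(((6*a)*5)+((a*9)*10))) (not simplifiable)
  at L: ((6*(2+(a+z)))*((x*14)+((2+y)*b))) (not simplifiable)
  at LL: (6*(2+(a+z))) (not simplifiable)
  at LLR: (2+(a+z)) (not simplifiable)
  at LLRR: (a+z) (not simplifiable)
  at LR: ((x*14)+((2+y)*b)) (not simplifiable)
  at LRL: (x*14) (not simplifiable)
  at LRR: ((2+y)*b) (not simplifiable)
  at LRRL: (2+y) (not simplifiable)
  at R: (((6*a)*5)+((a*9)*10)) (not simplifiable)
  at RL: ((6*a)*5) (not simplifiable)
  at RLL: (6*a) (not simplifiable)
  at RR: ((a*9)*10) (not simplifiable)
  at RRL: (a*9) (not simplifiable)
Result: no simplifiable subexpression found -> normal form.

Answer: yes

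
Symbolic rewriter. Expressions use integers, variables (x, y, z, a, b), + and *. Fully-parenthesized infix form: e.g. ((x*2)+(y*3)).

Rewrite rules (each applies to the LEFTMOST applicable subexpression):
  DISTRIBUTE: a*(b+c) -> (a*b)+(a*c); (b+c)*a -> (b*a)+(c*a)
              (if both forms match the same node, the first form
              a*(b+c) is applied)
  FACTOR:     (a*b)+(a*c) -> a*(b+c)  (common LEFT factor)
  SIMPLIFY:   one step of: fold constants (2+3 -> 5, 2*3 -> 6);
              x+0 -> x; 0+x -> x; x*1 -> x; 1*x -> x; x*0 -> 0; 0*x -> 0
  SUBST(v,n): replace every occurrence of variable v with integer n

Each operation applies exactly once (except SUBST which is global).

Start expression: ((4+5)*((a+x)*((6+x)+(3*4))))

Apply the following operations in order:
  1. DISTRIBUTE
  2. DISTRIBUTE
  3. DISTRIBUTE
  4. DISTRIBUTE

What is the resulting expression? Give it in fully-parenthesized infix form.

Start: ((4+5)*((a+x)*((6+x)+(3*4))))
Apply DISTRIBUTE at root (target: ((4+5)*((a+x)*((6+x)+(3*4))))): ((4+5)*((a+x)*((6+x)+(3*4)))) -> ((4*((a+x)*((6+x)+(3*4))))+(5*((a+x)*((6+x)+(3*4)))))
Apply DISTRIBUTE at LR (target: ((a+x)*((6+x)+(3*4)))): ((4*((a+x)*((6+x)+(3*4))))+(5*((a+x)*((6+x)+(3*4))))) -> ((4*(((a+x)*(6+x))+((a+x)*(3*4))))+(5*((a+x)*((6+x)+(3*4)))))
Apply DISTRIBUTE at L (target: (4*(((a+x)*(6+x))+((a+x)*(3*4))))): ((4*(((a+x)*(6+x))+((a+x)*(3*4))))+(5*((a+x)*((6+x)+(3*4))))) -> (((4*((a+x)*(6+x)))+(4*((a+x)*(3*4))))+(5*((a+x)*((6+x)+(3*4)))))
Apply DISTRIBUTE at LLR (target: ((a+x)*(6+x))): (((4*((a+x)*(6+x)))+(4*((a+x)*(3*4))))+(5*((a+x)*((6+x)+(3*4))))) -> (((4*(((a+x)*6)+((a+x)*x)))+(4*((a+x)*(3*4))))+(5*((a+x)*((6+x)+(3*4)))))

Answer: (((4*(((a+x)*6)+((a+x)*x)))+(4*((a+x)*(3*4))))+(5*((a+x)*((6+x)+(3*4)))))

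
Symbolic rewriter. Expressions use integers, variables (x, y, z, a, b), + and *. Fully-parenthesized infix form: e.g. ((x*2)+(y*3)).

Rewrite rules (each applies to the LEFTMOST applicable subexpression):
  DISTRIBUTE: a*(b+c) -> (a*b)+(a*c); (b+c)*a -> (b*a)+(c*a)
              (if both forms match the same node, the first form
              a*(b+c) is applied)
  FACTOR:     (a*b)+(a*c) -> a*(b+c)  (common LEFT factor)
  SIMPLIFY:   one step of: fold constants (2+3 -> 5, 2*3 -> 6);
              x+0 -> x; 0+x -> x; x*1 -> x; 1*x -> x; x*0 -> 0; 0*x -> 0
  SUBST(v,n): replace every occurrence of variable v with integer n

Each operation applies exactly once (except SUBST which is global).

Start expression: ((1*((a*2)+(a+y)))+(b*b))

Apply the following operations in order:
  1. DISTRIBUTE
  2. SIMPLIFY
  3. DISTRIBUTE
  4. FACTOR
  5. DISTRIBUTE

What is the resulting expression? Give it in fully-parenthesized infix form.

Start: ((1*((a*2)+(a+y)))+(b*b))
Apply DISTRIBUTE at L (target: (1*((a*2)+(a+y)))): ((1*((a*2)+(a+y)))+(b*b)) -> (((1*(a*2))+(1*(a+y)))+(b*b))
Apply SIMPLIFY at LL (target: (1*(a*2))): (((1*(a*2))+(1*(a+y)))+(b*b)) -> (((a*2)+(1*(a+y)))+(b*b))
Apply DISTRIBUTE at LR (target: (1*(a+y))): (((a*2)+(1*(a+y)))+(b*b)) -> (((a*2)+((1*a)+(1*y)))+(b*b))
Apply FACTOR at LR (target: ((1*a)+(1*y))): (((a*2)+((1*a)+(1*y)))+(b*b)) -> (((a*2)+(1*(a+y)))+(b*b))
Apply DISTRIBUTE at LR (target: (1*(a+y))): (((a*2)+(1*(a+y)))+(b*b)) -> (((a*2)+((1*a)+(1*y)))+(b*b))

Answer: (((a*2)+((1*a)+(1*y)))+(b*b))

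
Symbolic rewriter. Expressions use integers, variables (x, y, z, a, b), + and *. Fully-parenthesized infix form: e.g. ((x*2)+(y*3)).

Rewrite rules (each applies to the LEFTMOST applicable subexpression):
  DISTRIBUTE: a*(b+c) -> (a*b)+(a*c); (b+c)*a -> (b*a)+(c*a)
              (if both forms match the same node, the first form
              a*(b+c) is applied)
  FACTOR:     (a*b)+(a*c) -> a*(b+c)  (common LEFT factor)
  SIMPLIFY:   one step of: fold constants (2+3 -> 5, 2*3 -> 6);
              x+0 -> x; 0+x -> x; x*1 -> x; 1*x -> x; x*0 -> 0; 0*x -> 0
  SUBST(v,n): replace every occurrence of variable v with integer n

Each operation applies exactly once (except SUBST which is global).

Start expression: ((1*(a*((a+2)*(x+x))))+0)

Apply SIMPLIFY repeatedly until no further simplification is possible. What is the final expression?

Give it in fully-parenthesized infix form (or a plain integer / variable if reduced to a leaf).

Start: ((1*(a*((a+2)*(x+x))))+0)
Step 1: at root: ((1*(a*((a+2)*(x+x))))+0) -> (1*(a*((a+2)*(x+x)))); overall: ((1*(a*((a+2)*(x+x))))+0) -> (1*(a*((a+2)*(x+x))))
Step 2: at root: (1*(a*((a+2)*(x+x)))) -> (a*((a+2)*(x+x))); overall: (1*(a*((a+2)*(x+x)))) -> (a*((a+2)*(x+x)))
Fixed point: (a*((a+2)*(x+x)))

Answer: (a*((a+2)*(x+x)))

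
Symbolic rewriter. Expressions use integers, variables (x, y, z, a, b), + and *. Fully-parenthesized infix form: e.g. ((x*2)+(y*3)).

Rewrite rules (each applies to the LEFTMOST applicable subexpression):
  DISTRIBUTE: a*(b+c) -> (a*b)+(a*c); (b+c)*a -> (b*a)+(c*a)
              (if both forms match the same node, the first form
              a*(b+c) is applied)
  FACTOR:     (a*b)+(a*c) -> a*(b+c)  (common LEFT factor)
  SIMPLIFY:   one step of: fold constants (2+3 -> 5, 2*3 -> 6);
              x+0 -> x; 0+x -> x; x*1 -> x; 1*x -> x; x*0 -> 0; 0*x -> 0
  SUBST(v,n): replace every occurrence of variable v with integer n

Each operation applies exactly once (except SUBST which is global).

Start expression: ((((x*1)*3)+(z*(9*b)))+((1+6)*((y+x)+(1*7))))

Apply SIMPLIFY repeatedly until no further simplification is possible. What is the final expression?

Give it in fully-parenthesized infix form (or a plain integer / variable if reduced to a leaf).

Answer: (((x*3)+(z*(9*b)))+(7*((y+x)+7)))

Derivation:
Start: ((((x*1)*3)+(z*(9*b)))+((1+6)*((y+x)+(1*7))))
Step 1: at LLL: (x*1) -> x; overall: ((((x*1)*3)+(z*(9*b)))+((1+6)*((y+x)+(1*7)))) -> (((x*3)+(z*(9*b)))+((1+6)*((y+x)+(1*7))))
Step 2: at RL: (1+6) -> 7; overall: (((x*3)+(z*(9*b)))+((1+6)*((y+x)+(1*7)))) -> (((x*3)+(z*(9*b)))+(7*((y+x)+(1*7))))
Step 3: at RRR: (1*7) -> 7; overall: (((x*3)+(z*(9*b)))+(7*((y+x)+(1*7)))) -> (((x*3)+(z*(9*b)))+(7*((y+x)+7)))
Fixed point: (((x*3)+(z*(9*b)))+(7*((y+x)+7)))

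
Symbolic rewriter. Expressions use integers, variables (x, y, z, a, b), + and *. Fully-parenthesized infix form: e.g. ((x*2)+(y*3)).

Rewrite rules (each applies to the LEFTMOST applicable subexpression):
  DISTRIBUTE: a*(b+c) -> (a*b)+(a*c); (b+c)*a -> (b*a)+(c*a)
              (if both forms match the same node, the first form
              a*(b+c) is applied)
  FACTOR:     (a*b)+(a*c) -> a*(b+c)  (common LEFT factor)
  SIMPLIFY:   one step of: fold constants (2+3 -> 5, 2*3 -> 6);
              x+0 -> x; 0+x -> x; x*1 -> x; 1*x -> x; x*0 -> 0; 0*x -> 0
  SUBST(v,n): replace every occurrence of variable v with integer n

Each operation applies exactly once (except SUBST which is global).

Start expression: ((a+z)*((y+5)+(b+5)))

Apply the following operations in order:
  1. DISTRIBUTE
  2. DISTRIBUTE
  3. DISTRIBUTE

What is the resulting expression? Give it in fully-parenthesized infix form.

Answer: ((((a*y)+(z*y))+((a+z)*5))+((a+z)*(b+5)))

Derivation:
Start: ((a+z)*((y+5)+(b+5)))
Apply DISTRIBUTE at root (target: ((a+z)*((y+5)+(b+5)))): ((a+z)*((y+5)+(b+5))) -> (((a+z)*(y+5))+((a+z)*(b+5)))
Apply DISTRIBUTE at L (target: ((a+z)*(y+5))): (((a+z)*(y+5))+((a+z)*(b+5))) -> ((((a+z)*y)+((a+z)*5))+((a+z)*(b+5)))
Apply DISTRIBUTE at LL (target: ((a+z)*y)): ((((a+z)*y)+((a+z)*5))+((a+z)*(b+5))) -> ((((a*y)+(z*y))+((a+z)*5))+((a+z)*(b+5)))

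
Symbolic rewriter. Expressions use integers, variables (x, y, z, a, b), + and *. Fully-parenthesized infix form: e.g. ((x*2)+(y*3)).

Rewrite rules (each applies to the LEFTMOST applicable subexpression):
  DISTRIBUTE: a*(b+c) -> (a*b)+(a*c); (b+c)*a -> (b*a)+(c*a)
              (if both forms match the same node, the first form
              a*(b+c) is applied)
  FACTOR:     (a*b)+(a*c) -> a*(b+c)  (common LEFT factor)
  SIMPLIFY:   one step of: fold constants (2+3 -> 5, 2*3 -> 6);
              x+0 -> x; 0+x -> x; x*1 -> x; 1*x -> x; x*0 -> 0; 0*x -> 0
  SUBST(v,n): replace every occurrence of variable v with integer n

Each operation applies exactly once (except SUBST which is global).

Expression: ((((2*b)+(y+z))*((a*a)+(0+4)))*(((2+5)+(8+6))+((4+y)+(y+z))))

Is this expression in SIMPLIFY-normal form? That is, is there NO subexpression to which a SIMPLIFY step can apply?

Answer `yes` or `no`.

Answer: no

Derivation:
Expression: ((((2*b)+(y+z))*((a*a)+(0+4)))*(((2+5)+(8+6))+((4+y)+(y+z))))
Scanning for simplifiable subexpressions (pre-order)...
  at root: ((((2*b)+(y+z))*((a*a)+(0+4)))*(((2+5)+(8+6))+((4+y)+(y+z)))) (not simplifiable)
  at L: (((2*b)+(y+z))*((a*a)+(0+4))) (not simplifiable)
  at LL: ((2*b)+(y+z)) (not simplifiable)
  at LLL: (2*b) (not simplifiable)
  at LLR: (y+z) (not simplifiable)
  at LR: ((a*a)+(0+4)) (not simplifiable)
  at LRL: (a*a) (not simplifiable)
  at LRR: (0+4) (SIMPLIFIABLE)
  at R: (((2+5)+(8+6))+((4+y)+(y+z))) (not simplifiable)
  at RL: ((2+5)+(8+6)) (not simplifiable)
  at RLL: (2+5) (SIMPLIFIABLE)
  at RLR: (8+6) (SIMPLIFIABLE)
  at RR: ((4+y)+(y+z)) (not simplifiable)
  at RRL: (4+y) (not simplifiable)
  at RRR: (y+z) (not simplifiable)
Found simplifiable subexpr at path LRR: (0+4)
One SIMPLIFY step would give: ((((2*b)+(y+z))*((a*a)+4))*(((2+5)+(8+6))+((4+y)+(y+z))))
-> NOT in normal form.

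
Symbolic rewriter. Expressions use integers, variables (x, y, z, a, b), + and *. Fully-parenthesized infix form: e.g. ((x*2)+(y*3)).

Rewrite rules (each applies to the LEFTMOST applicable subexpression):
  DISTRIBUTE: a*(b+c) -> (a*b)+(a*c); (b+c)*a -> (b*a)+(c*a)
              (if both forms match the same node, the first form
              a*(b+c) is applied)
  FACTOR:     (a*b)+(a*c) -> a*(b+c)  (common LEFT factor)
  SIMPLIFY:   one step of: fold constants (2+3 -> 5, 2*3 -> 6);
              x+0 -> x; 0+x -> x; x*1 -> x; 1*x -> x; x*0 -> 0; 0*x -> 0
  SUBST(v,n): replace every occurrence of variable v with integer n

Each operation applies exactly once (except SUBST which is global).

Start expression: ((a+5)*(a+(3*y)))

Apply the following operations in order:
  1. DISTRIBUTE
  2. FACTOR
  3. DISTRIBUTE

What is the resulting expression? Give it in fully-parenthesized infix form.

Start: ((a+5)*(a+(3*y)))
Apply DISTRIBUTE at root (target: ((a+5)*(a+(3*y)))): ((a+5)*(a+(3*y))) -> (((a+5)*a)+((a+5)*(3*y)))
Apply FACTOR at root (target: (((a+5)*a)+((a+5)*(3*y)))): (((a+5)*a)+((a+5)*(3*y))) -> ((a+5)*(a+(3*y)))
Apply DISTRIBUTE at root (target: ((a+5)*(a+(3*y)))): ((a+5)*(a+(3*y))) -> (((a+5)*a)+((a+5)*(3*y)))

Answer: (((a+5)*a)+((a+5)*(3*y)))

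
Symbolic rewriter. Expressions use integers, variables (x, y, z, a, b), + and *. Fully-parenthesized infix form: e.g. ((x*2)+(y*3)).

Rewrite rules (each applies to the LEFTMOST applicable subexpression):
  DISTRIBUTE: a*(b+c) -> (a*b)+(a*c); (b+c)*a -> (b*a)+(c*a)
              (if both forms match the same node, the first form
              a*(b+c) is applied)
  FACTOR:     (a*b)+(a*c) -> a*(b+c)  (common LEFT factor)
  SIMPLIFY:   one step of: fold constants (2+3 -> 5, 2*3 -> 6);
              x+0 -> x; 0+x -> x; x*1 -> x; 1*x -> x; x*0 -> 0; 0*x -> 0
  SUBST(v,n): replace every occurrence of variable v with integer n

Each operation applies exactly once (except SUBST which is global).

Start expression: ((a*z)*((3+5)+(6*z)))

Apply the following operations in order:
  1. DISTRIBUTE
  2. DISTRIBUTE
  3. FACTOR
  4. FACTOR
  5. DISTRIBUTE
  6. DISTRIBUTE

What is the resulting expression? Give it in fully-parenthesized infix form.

Start: ((a*z)*((3+5)+(6*z)))
Apply DISTRIBUTE at root (target: ((a*z)*((3+5)+(6*z)))): ((a*z)*((3+5)+(6*z))) -> (((a*z)*(3+5))+((a*z)*(6*z)))
Apply DISTRIBUTE at L (target: ((a*z)*(3+5))): (((a*z)*(3+5))+((a*z)*(6*z))) -> ((((a*z)*3)+((a*z)*5))+((a*z)*(6*z)))
Apply FACTOR at L (target: (((a*z)*3)+((a*z)*5))): ((((a*z)*3)+((a*z)*5))+((a*z)*(6*z))) -> (((a*z)*(3+5))+((a*z)*(6*z)))
Apply FACTOR at root (target: (((a*z)*(3+5))+((a*z)*(6*z)))): (((a*z)*(3+5))+((a*z)*(6*z))) -> ((a*z)*((3+5)+(6*z)))
Apply DISTRIBUTE at root (target: ((a*z)*((3+5)+(6*z)))): ((a*z)*((3+5)+(6*z))) -> (((a*z)*(3+5))+((a*z)*(6*z)))
Apply DISTRIBUTE at L (target: ((a*z)*(3+5))): (((a*z)*(3+5))+((a*z)*(6*z))) -> ((((a*z)*3)+((a*z)*5))+((a*z)*(6*z)))

Answer: ((((a*z)*3)+((a*z)*5))+((a*z)*(6*z)))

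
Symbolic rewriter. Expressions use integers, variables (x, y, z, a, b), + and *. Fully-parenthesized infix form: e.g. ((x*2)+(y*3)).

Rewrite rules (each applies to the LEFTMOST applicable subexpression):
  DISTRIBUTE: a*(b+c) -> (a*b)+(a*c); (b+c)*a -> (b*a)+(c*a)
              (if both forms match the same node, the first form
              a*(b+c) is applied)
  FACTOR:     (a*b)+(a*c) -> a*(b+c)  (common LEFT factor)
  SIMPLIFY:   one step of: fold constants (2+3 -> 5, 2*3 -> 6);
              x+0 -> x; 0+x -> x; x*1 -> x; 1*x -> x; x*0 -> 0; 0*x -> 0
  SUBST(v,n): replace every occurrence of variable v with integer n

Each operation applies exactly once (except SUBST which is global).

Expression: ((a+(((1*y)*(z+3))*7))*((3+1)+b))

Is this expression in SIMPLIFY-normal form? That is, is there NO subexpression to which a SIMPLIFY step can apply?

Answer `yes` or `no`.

Answer: no

Derivation:
Expression: ((a+(((1*y)*(z+3))*7))*((3+1)+b))
Scanning for simplifiable subexpressions (pre-order)...
  at root: ((a+(((1*y)*(z+3))*7))*((3+1)+b)) (not simplifiable)
  at L: (a+(((1*y)*(z+3))*7)) (not simplifiable)
  at LR: (((1*y)*(z+3))*7) (not simplifiable)
  at LRL: ((1*y)*(z+3)) (not simplifiable)
  at LRLL: (1*y) (SIMPLIFIABLE)
  at LRLR: (z+3) (not simplifiable)
  at R: ((3+1)+b) (not simplifiable)
  at RL: (3+1) (SIMPLIFIABLE)
Found simplifiable subexpr at path LRLL: (1*y)
One SIMPLIFY step would give: ((a+((y*(z+3))*7))*((3+1)+b))
-> NOT in normal form.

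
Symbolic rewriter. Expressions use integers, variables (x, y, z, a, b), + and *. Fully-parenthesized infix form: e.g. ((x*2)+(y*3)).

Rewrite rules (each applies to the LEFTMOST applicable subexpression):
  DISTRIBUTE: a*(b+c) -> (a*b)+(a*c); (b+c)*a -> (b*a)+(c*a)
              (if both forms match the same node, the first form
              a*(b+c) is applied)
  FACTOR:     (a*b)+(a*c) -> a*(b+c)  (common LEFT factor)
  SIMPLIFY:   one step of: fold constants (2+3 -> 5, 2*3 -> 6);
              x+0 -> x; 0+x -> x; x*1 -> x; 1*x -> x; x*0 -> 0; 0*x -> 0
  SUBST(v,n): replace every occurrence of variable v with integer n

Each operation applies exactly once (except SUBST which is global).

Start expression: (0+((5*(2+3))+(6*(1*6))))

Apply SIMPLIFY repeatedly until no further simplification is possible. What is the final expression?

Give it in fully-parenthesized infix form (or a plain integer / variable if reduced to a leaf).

Answer: 61

Derivation:
Start: (0+((5*(2+3))+(6*(1*6))))
Step 1: at root: (0+((5*(2+3))+(6*(1*6)))) -> ((5*(2+3))+(6*(1*6))); overall: (0+((5*(2+3))+(6*(1*6)))) -> ((5*(2+3))+(6*(1*6)))
Step 2: at LR: (2+3) -> 5; overall: ((5*(2+3))+(6*(1*6))) -> ((5*5)+(6*(1*6)))
Step 3: at L: (5*5) -> 25; overall: ((5*5)+(6*(1*6))) -> (25+(6*(1*6)))
Step 4: at RR: (1*6) -> 6; overall: (25+(6*(1*6))) -> (25+(6*6))
Step 5: at R: (6*6) -> 36; overall: (25+(6*6)) -> (25+36)
Step 6: at root: (25+36) -> 61; overall: (25+36) -> 61
Fixed point: 61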